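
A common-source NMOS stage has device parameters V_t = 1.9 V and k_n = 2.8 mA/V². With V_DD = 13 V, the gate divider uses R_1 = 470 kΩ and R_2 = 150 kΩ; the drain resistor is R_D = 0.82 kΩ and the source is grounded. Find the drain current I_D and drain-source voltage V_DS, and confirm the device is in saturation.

I_D ≈ 2.2 mA, V_DS ≈ 11 V

V_G = V_DD·R_2/(R_1+R_2) = 13×150/620 = 3.15 V. With the source grounded, V_GS = V_G = 3.15 V.
Assume saturation: I_D = (k_n/2)(V_GS − V_t)² = (2.8/2)×(3.15 − 1.9)² = 1.4×1.25² = 2.17 mA.
V_DS = V_DD − I_D·R_D = 13 − 2.17×0.82 = 11.2 V.
Saturation requires V_DS ≥ V_GS − V_t = 1.25 V; 11.2 ≥ 1.25 ✓.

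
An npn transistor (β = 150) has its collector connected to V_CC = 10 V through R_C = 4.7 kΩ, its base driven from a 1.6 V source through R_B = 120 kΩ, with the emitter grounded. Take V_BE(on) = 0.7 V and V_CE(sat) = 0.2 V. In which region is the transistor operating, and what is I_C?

Assume active. Base-emitter loop: I_B = (V_BB − V_BE)/R_B = (1.6 − 0.7)/120 = 0.0075 mA.
I_C = β·I_B = 150×0.0075 = 1.13 mA.
V_CE = V_CC − I_C·R_C = 10 − 1.13×4.7 = 4.71 V > V_CE(sat), so the active-region assumption holds.

active; I_C ≈ 1.1 mA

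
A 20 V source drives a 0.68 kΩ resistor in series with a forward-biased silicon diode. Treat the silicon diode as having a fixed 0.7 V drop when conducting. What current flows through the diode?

I ≈ 28 mA

KVL around the loop: 20 = V_D + I·R = 0.7 + I × 0.68 kΩ.
So I = (20 − 0.7) / 0.68 kΩ = 19.3 / 0.68 = 28.4 mA.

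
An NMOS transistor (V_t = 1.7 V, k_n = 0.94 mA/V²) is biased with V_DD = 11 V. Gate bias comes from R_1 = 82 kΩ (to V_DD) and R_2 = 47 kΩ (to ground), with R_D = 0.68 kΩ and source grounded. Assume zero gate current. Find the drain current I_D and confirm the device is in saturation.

V_G = V_DD·R_2/(R_1+R_2) = 11×47/129 = 4.01 V. With the source grounded, V_GS = V_G = 4.01 V.
Assume saturation: I_D = (k_n/2)(V_GS − V_t)² = (0.94/2)×(4.01 − 1.7)² = 0.47×2.31² = 2.5 mA.
V_DS = V_DD − I_D·R_D = 11 − 2.5×0.68 = 9.3 V.
Saturation requires V_DS ≥ V_GS − V_t = 2.31 V; 9.3 ≥ 2.31 ✓.

I_D ≈ 2.5 mA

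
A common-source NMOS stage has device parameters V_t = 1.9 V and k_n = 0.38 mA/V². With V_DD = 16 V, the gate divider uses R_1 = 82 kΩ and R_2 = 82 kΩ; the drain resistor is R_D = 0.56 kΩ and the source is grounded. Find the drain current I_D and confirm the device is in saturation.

V_G = V_DD·R_2/(R_1+R_2) = 16×82/164 = 8 V. With the source grounded, V_GS = V_G = 8 V.
Assume saturation: I_D = (k_n/2)(V_GS − V_t)² = (0.38/2)×(8 − 1.9)² = 0.19×6.1² = 7.07 mA.
V_DS = V_DD − I_D·R_D = 16 − 7.07×0.56 = 12 V.
Saturation requires V_DS ≥ V_GS − V_t = 6.1 V; 12 ≥ 6.1 ✓.

I_D ≈ 7.1 mA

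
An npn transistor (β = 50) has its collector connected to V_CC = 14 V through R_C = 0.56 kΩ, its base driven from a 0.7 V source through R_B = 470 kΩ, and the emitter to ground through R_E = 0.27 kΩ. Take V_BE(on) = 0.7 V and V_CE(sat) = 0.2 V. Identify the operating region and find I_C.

V_BB = 0.7 V ≤ V_BE(on) = 0.7 V, so the base-emitter junction is not forward biased.
The transistor is in cutoff: I_B = I_C = 0.

cutoff; I_C ≈ 0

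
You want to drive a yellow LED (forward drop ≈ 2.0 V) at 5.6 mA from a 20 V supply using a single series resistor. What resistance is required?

R ≈ 3.2 kΩ

The resistor drops V_S − V_D = 20 − 2.0 = 18 V at 5.6 mA.
R = 18 V / 5.6 mA = 3.21 kΩ.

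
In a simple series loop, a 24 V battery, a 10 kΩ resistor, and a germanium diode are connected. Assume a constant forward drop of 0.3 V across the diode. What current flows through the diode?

I ≈ 2.4 mA

KVL around the loop: 24 = V_D + I·R = 0.3 + I × 10 kΩ.
So I = (24 − 0.3) / 10 kΩ = 23.7 / 10 = 2.37 mA.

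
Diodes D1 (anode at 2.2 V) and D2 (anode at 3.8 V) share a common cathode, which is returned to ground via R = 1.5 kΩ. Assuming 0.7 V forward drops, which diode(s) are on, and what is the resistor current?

Only D2 conducts; I_R ≈ 2.1 mA

Assume both conduct. Then node N would need to be at both 2.2−0.7 = 1.5 V and 3.8−0.7 = 3.1 V, which is impossible.
Assume only D2 conducts: V_N = 3.8 − 0.7 = 3.1 V, so I_R = 3.1/1.5 = 2.07 mA.
Check D1: its anode-to-cathode voltage is 2.2 − 3.1 = -0.9 V < 0.7 V, so it is off. The assumption is consistent.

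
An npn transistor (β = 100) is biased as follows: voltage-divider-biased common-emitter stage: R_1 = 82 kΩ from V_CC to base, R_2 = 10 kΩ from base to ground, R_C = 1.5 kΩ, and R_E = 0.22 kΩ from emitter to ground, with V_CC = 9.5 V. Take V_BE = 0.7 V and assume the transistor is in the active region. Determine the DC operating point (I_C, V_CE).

I_C ≈ 1.1 mA, V_CE ≈ 7.7 V

Thevenize the base divider: V_Th = V_CC·R_2/(R_1+R_2) = 9.5×10/92 = 1.03 V, R_Th = R_1‖R_2 = 8.91 kΩ.
Base-emitter loop: V_Th = I_B·R_Th + V_BE + (β+1)I_B·R_E, so I_B = (1.03 − 0.7) / (8.91 + 101×0.22) = 0.0107 mA.
I_C = β·I_B = 100×0.0107 = 1.07 mA, and I_E = (β+1)I_B = 1.08 mA.
V_CE = V_CC − I_C·R_C − I_E·R_E = 9.5 − 1.07×1.5 − 1.08×0.22 = 7.66 V.
V_CE = 7.66 V > 0.2 V confirms active-region operation.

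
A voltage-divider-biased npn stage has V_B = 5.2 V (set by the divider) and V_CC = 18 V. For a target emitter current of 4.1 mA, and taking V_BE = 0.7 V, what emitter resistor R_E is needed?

V_E = V_B − V_BE = 5.2 − 0.7 = 4.5 V.
R_E = V_E / I_E = 4.5 / 4.1 = 1.1 kΩ.

R_E ≈ 1.1 kΩ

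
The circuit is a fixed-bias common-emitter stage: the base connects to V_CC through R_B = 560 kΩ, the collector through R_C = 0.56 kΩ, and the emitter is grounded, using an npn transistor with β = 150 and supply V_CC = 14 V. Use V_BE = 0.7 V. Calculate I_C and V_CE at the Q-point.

I_C ≈ 3.6 mA, V_CE ≈ 12 V

Base loop: V_CC = I_B·R_B + V_BE, so I_B = (14 − 0.7)/560 kΩ = 0.0238 mA.
In the active region I_C = β·I_B = 150 × 0.0238 = 3.56 mA.
Collector loop: V_CE = V_CC − I_C·R_C = 14 − 3.56×0.56 = 12 V.
Since V_CE = 12 V > V_CE(sat) ≈ 0.2 V, the transistor is in the active region as assumed.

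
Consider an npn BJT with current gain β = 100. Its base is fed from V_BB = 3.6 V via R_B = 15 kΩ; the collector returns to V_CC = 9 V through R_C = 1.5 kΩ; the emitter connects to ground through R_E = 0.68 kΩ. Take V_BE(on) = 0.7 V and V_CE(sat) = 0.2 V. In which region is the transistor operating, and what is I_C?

Assume active. Base-emitter loop: I_B = (V_BB − V_BE)/(R_B + (β+1)R_E) = (3.6 − 0.7)/(15 + 101×0.68) = 0.0347 mA.
I_C = β·I_B = 100×0.0347 = 3.47 mA.
V_CE = V_CC − I_C·R_C − I_E·R_E = 9 − 3.47×1.5 − 3.5×0.68 = 1.42 V > V_CE(sat), so the active-region assumption holds.

active; I_C ≈ 3.5 mA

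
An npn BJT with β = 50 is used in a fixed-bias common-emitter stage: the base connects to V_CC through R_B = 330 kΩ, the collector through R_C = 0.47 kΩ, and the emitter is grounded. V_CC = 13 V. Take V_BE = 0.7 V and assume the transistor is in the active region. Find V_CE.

Base loop: V_CC = I_B·R_B + V_BE, so I_B = (13 − 0.7)/330 kΩ = 0.0373 mA.
In the active region I_C = β·I_B = 50 × 0.0373 = 1.86 mA.
Collector loop: V_CE = V_CC − I_C·R_C = 13 − 1.86×0.47 = 12.1 V.
Since V_CE = 12.1 V > V_CE(sat) ≈ 0.2 V, the transistor is in the active region as assumed.

V_CE ≈ 12 V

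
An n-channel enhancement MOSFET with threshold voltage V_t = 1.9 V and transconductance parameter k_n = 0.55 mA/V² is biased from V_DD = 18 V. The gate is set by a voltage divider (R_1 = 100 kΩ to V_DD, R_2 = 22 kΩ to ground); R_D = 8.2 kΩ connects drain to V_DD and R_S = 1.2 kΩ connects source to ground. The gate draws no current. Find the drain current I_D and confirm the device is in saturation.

I_D ≈ 0.28 mA

V_G = V_DD·R_2/(R_1+R_2) = 18×22/122 = 3.25 V.
Assume saturation: I_D = (k_n/2)(V_GS − V_t)² with V_GS = V_G − I_D·R_S = 3.25 − 1.2·I_D.
Substituting gives 0.396·I_D² − 1.89·I_D + 0.498 = 0, with roots I_D = 0.28 or 4.49 mA.
The root I_D = 4.49 mA gives V_GS = -2.14 V ≤ V_t, so take I_D = 0.28 mA.
Then V_GS = 2.91 V and V_DS = V_DD − I_D(R_D+R_S) = 18 − 0.28×9.4 = 15.4 V.
Saturation requires V_DS ≥ V_GS − V_t = 1.01 V; 15.4 ≥ 1.01 ✓.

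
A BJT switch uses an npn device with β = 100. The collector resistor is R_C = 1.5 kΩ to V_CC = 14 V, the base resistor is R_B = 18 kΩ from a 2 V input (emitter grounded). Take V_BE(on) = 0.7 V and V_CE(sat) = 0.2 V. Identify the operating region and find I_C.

Assume active. Base-emitter loop: I_B = (V_BB − V_BE)/R_B = (2 − 0.7)/18 = 0.0722 mA.
I_C = β·I_B = 100×0.0722 = 7.22 mA.
V_CE = V_CC − I_C·R_C = 14 − 7.22×1.5 = 3.17 V > V_CE(sat), so the active-region assumption holds.

active; I_C ≈ 7.2 mA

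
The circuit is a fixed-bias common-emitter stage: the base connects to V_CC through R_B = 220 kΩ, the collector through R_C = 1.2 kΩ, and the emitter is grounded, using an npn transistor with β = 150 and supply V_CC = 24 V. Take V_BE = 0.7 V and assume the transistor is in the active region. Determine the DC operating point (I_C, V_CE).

Base loop: V_CC = I_B·R_B + V_BE, so I_B = (24 − 0.7)/220 kΩ = 0.106 mA.
In the active region I_C = β·I_B = 150 × 0.106 = 15.9 mA.
Collector loop: V_CE = V_CC − I_C·R_C = 24 − 15.9×1.2 = 4.94 V.
Since V_CE = 4.94 V > V_CE(sat) ≈ 0.2 V, the transistor is in the active region as assumed.

I_C ≈ 16 mA, V_CE ≈ 4.9 V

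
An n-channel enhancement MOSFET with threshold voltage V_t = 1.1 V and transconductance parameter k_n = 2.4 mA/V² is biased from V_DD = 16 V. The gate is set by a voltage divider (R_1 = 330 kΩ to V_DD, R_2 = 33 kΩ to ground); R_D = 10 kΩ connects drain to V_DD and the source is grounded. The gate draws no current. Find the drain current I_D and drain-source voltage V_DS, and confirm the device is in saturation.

I_D ≈ 0.15 mA, V_DS ≈ 14 V

V_G = V_DD·R_2/(R_1+R_2) = 16×33/363 = 1.45 V. With the source grounded, V_GS = V_G = 1.45 V.
Assume saturation: I_D = (k_n/2)(V_GS − V_t)² = (2.4/2)×(1.45 − 1.1)² = 1.2×0.355² = 0.151 mA.
V_DS = V_DD − I_D·R_D = 16 − 0.151×10 = 14.5 V.
Saturation requires V_DS ≥ V_GS − V_t = 0.355 V; 14.5 ≥ 0.355 ✓.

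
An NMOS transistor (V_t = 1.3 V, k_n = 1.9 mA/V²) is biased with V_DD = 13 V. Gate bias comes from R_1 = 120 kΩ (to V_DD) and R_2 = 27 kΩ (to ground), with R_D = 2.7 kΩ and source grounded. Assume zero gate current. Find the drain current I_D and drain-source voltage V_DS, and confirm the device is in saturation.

I_D ≈ 1.1 mA, V_DS ≈ 10 V

V_G = V_DD·R_2/(R_1+R_2) = 13×27/147 = 2.39 V. With the source grounded, V_GS = V_G = 2.39 V.
Assume saturation: I_D = (k_n/2)(V_GS − V_t)² = (1.9/2)×(2.39 − 1.3)² = 0.95×1.09² = 1.12 mA.
V_DS = V_DD − I_D·R_D = 13 − 1.12×2.7 = 9.97 V.
Saturation requires V_DS ≥ V_GS − V_t = 1.09 V; 9.97 ≥ 1.09 ✓.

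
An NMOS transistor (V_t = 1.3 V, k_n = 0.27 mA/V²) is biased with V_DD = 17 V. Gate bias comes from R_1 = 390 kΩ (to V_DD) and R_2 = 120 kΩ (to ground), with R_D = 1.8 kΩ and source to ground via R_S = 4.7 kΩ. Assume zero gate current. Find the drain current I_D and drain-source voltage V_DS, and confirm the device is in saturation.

I_D ≈ 0.27 mA, V_DS ≈ 15 V

V_G = V_DD·R_2/(R_1+R_2) = 17×120/510 = 4 V.
Assume saturation: I_D = (k_n/2)(V_GS − V_t)² with V_GS = V_G − I_D·R_S = 4 − 4.7·I_D.
Substituting gives 2.98·I_D² − 4.43·I_D + 0.984 = 0, with roots I_D = 0.272 or 1.21 mA.
The root I_D = 1.21 mA gives V_GS = -1.7 V ≤ V_t, so take I_D = 0.272 mA.
Then V_GS = 2.72 V and V_DS = V_DD − I_D(R_D+R_S) = 17 − 0.272×6.5 = 15.2 V.
Saturation requires V_DS ≥ V_GS − V_t = 1.42 V; 15.2 ≥ 1.42 ✓.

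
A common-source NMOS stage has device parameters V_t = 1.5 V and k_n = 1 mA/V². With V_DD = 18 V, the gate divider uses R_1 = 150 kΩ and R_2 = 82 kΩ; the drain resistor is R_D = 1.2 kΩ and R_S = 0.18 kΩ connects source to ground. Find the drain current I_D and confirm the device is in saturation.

I_D ≈ 6.7 mA

V_G = V_DD·R_2/(R_1+R_2) = 18×82/232 = 6.36 V.
Assume saturation: I_D = (k_n/2)(V_GS − V_t)² with V_GS = V_G − I_D·R_S = 6.36 − 0.18·I_D.
Substituting gives 0.0162·I_D² − 1.88·I_D + 11.8 = 0, with roots I_D = 6.69 or 109 mA.
The root I_D = 109 mA gives V_GS = -13.3 V ≤ V_t, so take I_D = 6.69 mA.
Then V_GS = 5.16 V and V_DS = V_DD − I_D(R_D+R_S) = 18 − 6.69×1.38 = 8.77 V.
Saturation requires V_DS ≥ V_GS − V_t = 3.66 V; 8.77 ≥ 3.66 ✓.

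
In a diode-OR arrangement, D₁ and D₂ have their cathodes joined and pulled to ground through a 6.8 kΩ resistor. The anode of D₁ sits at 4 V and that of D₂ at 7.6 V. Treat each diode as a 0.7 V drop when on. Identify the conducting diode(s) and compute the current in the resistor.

Only D₂ conducts; I_R ≈ 1 mA

Assume both conduct. Then node N would need to be at both 4−0.7 = 3.3 V and 7.6−0.7 = 6.9 V, which is impossible.
Assume only D₂ conducts: V_N = 7.6 − 0.7 = 6.9 V, so I_R = 6.9/6.8 = 1.01 mA.
Check D₁: its anode-to-cathode voltage is 4 − 6.9 = -2.9 V < 0.7 V, so it is off. The assumption is consistent.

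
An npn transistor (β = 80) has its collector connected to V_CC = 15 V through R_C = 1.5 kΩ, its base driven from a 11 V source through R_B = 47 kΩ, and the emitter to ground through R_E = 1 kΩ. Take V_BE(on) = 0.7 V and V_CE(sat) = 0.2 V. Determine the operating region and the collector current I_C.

Assume active: I_B = (11 − 0.7)/(47 + 81×1) = 0.0805 mA, I_C = β·I_B = 6.44 mA.
Then V_CE = 15 − 6.44×1.5 − 6.52×1 = -1.17 V < 0.2 V — the active assumption fails.
Re-solve with V_CE = 0.2 V. KCL at the emitter: V_E/R_E = (V_BB−0.7−V_E)/R_B + (V_CC−0.2−V_E)/R_C, giving V_E = 5.98 V.
I_C = (V_CC − 0.2 − V_E)/R_C = (14.8 − 5.98)/1.5 = 5.88 mA.
Check: I_B = (10.3 − 5.98)/47 = 0.092 mA, and β·I_B = 7.36 mA > I_C, confirming saturation.

saturation; I_C ≈ 5.9 mA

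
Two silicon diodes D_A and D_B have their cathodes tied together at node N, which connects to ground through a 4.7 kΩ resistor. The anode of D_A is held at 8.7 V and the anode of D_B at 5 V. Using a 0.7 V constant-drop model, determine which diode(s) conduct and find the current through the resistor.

Assume both conduct. Then node N would need to be at both 8.7−0.7 = 8 V and 5−0.7 = 4.3 V, which is impossible.
Assume only D_A conducts: V_N = 8.7 − 0.7 = 8 V, so I_R = 8/4.7 = 1.7 mA.
Check D_B: its anode-to-cathode voltage is 5 − 8 = -3 V < 0.7 V, so it is off. The assumption is consistent.

Only D_A conducts; I_R ≈ 1.7 mA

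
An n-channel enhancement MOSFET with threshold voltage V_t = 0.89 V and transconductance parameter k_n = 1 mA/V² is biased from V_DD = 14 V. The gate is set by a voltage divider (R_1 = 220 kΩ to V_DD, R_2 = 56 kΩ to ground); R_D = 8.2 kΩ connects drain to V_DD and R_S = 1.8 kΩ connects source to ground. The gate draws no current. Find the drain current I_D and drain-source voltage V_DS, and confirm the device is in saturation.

V_G = V_DD·R_2/(R_1+R_2) = 14×56/276 = 2.84 V.
Assume saturation: I_D = (k_n/2)(V_GS − V_t)² with V_GS = V_G − I_D·R_S = 2.84 − 1.8·I_D.
Substituting gives 1.62·I_D² − 4.51·I_D + 1.9 = 0, with roots I_D = 0.518 or 2.27 mA.
The root I_D = 2.27 mA gives V_GS = -1.24 V ≤ V_t, so take I_D = 0.518 mA.
Then V_GS = 1.91 V and V_DS = V_DD − I_D(R_D+R_S) = 14 − 0.518×10 = 8.82 V.
Saturation requires V_DS ≥ V_GS − V_t = 1.02 V; 8.82 ≥ 1.02 ✓.

I_D ≈ 0.52 mA, V_DS ≈ 8.8 V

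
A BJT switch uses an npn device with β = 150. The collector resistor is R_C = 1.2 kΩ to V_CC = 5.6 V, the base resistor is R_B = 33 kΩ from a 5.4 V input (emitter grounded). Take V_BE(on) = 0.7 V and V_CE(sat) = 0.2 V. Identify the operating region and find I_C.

Assume active: I_B = (5.4 − 0.7)/33 = 0.142 mA, giving I_C = β·I_B = 21.4 mA.
But then V_CE = 5.6 − 21.4×1.2 = -20 V < V_CE(sat) = 0.2 V — impossible in the active region.
So the transistor is saturated. With V_CE = 0.2 V, I_C = (V_CC − 0.2)/R_C = 5.4/1.2 = 4.5 mA.
Check: β·I_B = 21.4 mA > I_C = 4.5 mA, confirming saturation.

saturation; I_C ≈ 4.5 mA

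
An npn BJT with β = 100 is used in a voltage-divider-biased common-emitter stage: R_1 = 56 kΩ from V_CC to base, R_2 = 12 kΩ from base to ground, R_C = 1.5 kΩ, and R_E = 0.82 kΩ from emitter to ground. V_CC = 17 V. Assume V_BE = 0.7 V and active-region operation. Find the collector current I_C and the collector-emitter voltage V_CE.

Thevenize the base divider: V_Th = V_CC·R_2/(R_1+R_2) = 17×12/68 = 3 V, R_Th = R_1‖R_2 = 9.88 kΩ.
Base-emitter loop: V_Th = I_B·R_Th + V_BE + (β+1)I_B·R_E, so I_B = (3 − 0.7) / (9.88 + 101×0.82) = 0.0248 mA.
I_C = β·I_B = 100×0.0248 = 2.48 mA, and I_E = (β+1)I_B = 2.51 mA.
V_CE = V_CC − I_C·R_C − I_E·R_E = 17 − 2.48×1.5 − 2.51×0.82 = 11.2 V.
V_CE = 11.2 V > 0.2 V confirms active-region operation.

I_C ≈ 2.5 mA, V_CE ≈ 11 V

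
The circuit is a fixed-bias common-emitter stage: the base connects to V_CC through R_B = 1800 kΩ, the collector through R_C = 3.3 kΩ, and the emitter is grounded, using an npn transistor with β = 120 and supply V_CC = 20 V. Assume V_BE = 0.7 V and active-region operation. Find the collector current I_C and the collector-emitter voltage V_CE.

I_C ≈ 1.3 mA, V_CE ≈ 16 V

Base loop: V_CC = I_B·R_B + V_BE, so I_B = (20 − 0.7)/1800 kΩ = 0.0107 mA.
In the active region I_C = β·I_B = 120 × 0.0107 = 1.29 mA.
Collector loop: V_CE = V_CC − I_C·R_C = 20 − 1.29×3.3 = 15.8 V.
Since V_CE = 15.8 V > V_CE(sat) ≈ 0.2 V, the transistor is in the active region as assumed.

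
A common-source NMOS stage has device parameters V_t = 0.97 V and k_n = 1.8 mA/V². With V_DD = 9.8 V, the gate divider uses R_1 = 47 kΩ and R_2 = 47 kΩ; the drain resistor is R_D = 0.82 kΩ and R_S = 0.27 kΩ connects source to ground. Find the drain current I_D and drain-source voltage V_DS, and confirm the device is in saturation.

V_G = V_DD·R_2/(R_1+R_2) = 9.8×47/94 = 4.9 V.
Assume saturation: I_D = (k_n/2)(V_GS − V_t)² with V_GS = V_G − I_D·R_S = 4.9 − 0.27·I_D.
Substituting gives 0.0656·I_D² − 2.91·I_D + 13.9 = 0, with roots I_D = 5.45 or 38.9 mA.
The root I_D = 38.9 mA gives V_GS = -5.6 V ≤ V_t, so take I_D = 5.45 mA.
Then V_GS = 3.43 V and V_DS = V_DD − I_D(R_D+R_S) = 9.8 − 5.45×1.09 = 3.86 V.
Saturation requires V_DS ≥ V_GS − V_t = 2.46 V; 3.86 ≥ 2.46 ✓.

I_D ≈ 5.4 mA, V_DS ≈ 3.9 V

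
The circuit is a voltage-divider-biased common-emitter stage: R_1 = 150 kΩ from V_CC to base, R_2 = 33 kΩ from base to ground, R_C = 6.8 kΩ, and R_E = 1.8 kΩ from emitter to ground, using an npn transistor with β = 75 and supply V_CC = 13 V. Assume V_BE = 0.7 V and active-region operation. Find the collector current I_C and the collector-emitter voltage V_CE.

Thevenize the base divider: V_Th = V_CC·R_2/(R_1+R_2) = 13×33/183 = 2.34 V, R_Th = R_1‖R_2 = 27 kΩ.
Base-emitter loop: V_Th = I_B·R_Th + V_BE + (β+1)I_B·R_E, so I_B = (2.34 − 0.7) / (27 + 76×1.8) = 0.01 mA.
I_C = β·I_B = 75×0.01 = 0.753 mA, and I_E = (β+1)I_B = 0.763 mA.
V_CE = V_CC − I_C·R_C − I_E·R_E = 13 − 0.753×6.8 − 0.763×1.8 = 6.51 V.
V_CE = 6.51 V > 0.2 V confirms active-region operation.

I_C ≈ 0.75 mA, V_CE ≈ 6.5 V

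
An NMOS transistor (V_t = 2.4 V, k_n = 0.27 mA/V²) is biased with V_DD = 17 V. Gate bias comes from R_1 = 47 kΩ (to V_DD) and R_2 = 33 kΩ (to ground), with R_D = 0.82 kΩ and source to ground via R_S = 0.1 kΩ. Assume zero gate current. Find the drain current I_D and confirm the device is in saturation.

V_G = V_DD·R_2/(R_1+R_2) = 17×33/80 = 7.01 V.
Assume saturation: I_D = (k_n/2)(V_GS − V_t)² with V_GS = V_G − I_D·R_S = 7.01 − 0.1·I_D.
Substituting gives 0.00135·I_D² − 1.12·I_D + 2.87 = 0, with roots I_D = 2.56 or 830 mA.
The root I_D = 830 mA gives V_GS = -76 V ≤ V_t, so take I_D = 2.56 mA.
Then V_GS = 6.76 V and V_DS = V_DD − I_D(R_D+R_S) = 17 − 2.56×0.92 = 14.6 V.
Saturation requires V_DS ≥ V_GS − V_t = 4.36 V; 14.6 ≥ 4.36 ✓.

I_D ≈ 2.6 mA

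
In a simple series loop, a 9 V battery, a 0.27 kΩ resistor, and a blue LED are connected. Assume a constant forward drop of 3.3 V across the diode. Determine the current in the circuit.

KVL around the loop: 9 = V_D + I·R = 3.3 + I × 0.27 kΩ.
So I = (9 − 3.3) / 0.27 kΩ = 5.7 / 0.27 = 21.1 mA.

I ≈ 21 mA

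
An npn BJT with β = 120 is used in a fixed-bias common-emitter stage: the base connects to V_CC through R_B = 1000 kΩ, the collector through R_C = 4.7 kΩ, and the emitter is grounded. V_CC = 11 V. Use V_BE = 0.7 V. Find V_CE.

Base loop: V_CC = I_B·R_B + V_BE, so I_B = (11 − 0.7)/1000 kΩ = 0.0103 mA.
In the active region I_C = β·I_B = 120 × 0.0103 = 1.24 mA.
Collector loop: V_CE = V_CC − I_C·R_C = 11 − 1.24×4.7 = 5.19 V.
Since V_CE = 5.19 V > V_CE(sat) ≈ 0.2 V, the transistor is in the active region as assumed.

V_CE ≈ 5.2 V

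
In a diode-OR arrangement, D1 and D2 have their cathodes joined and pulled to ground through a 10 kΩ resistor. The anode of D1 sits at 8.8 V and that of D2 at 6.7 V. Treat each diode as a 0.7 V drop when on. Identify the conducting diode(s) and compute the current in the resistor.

Assume both conduct. Then node N would need to be at both 8.8−0.7 = 8.1 V and 6.7−0.7 = 6 V, which is impossible.
Assume only D1 conducts: V_N = 8.8 − 0.7 = 8.1 V, so I_R = 8.1/10 = 0.81 mA.
Check D2: its anode-to-cathode voltage is 6.7 − 8.1 = -1.4 V < 0.7 V, so it is off. The assumption is consistent.

Only D1 conducts; I_R ≈ 0.81 mA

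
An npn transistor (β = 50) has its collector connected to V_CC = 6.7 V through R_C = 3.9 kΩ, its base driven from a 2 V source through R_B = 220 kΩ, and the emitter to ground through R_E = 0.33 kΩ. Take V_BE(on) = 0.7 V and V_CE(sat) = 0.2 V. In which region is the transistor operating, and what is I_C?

Assume active. Base-emitter loop: I_B = (V_BB − V_BE)/(R_B + (β+1)R_E) = (2 − 0.7)/(220 + 51×0.33) = 0.00549 mA.
I_C = β·I_B = 50×0.00549 = 0.274 mA.
V_CE = V_CC − I_C·R_C − I_E·R_E = 6.7 − 0.274×3.9 − 0.28×0.33 = 5.54 V > V_CE(sat), so the active-region assumption holds.

active; I_C ≈ 0.27 mA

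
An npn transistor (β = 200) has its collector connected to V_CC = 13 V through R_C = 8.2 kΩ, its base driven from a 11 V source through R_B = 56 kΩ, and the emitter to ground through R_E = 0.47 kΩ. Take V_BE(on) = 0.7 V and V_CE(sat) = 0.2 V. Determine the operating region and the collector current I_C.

Assume active: I_B = (11 − 0.7)/(56 + 201×0.47) = 0.0685 mA, I_C = β·I_B = 13.7 mA.
Then V_CE = 13 − 13.7×8.2 − 13.8×0.47 = -106 V < 0.2 V — the active assumption fails.
Re-solve with V_CE = 0.2 V. KCL at the emitter: V_E/R_E = (V_BB−0.7−V_E)/R_B + (V_CC−0.2−V_E)/R_C, giving V_E = 0.77 V.
I_C = (V_CC − 0.2 − V_E)/R_C = (12.8 − 0.77)/8.2 = 1.47 mA.
Check: I_B = (10.3 − 0.77)/56 = 0.17 mA, and β·I_B = 34 mA > I_C, confirming saturation.

saturation; I_C ≈ 1.5 mA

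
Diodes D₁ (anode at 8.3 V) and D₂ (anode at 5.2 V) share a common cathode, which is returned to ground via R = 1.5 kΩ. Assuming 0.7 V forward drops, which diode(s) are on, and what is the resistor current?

Assume both conduct. Then node N would need to be at both 8.3−0.7 = 7.6 V and 5.2−0.7 = 4.5 V, which is impossible.
Assume only D₁ conducts: V_N = 8.3 − 0.7 = 7.6 V, so I_R = 7.6/1.5 = 5.07 mA.
Check D₂: its anode-to-cathode voltage is 5.2 − 7.6 = -2.4 V < 0.7 V, so it is off. The assumption is consistent.

Only D₁ conducts; I_R ≈ 5.1 mA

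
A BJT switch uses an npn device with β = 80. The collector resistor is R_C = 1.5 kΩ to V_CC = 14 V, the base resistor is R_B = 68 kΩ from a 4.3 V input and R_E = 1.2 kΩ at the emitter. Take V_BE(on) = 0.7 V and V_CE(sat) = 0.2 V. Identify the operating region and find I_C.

Assume active. Base-emitter loop: I_B = (V_BB − V_BE)/(R_B + (β+1)R_E) = (4.3 − 0.7)/(68 + 81×1.2) = 0.0218 mA.
I_C = β·I_B = 80×0.0218 = 1.74 mA.
V_CE = V_CC − I_C·R_C − I_E·R_E = 14 − 1.74×1.5 − 1.77×1.2 = 9.27 V > V_CE(sat), so the active-region assumption holds.

active; I_C ≈ 1.7 mA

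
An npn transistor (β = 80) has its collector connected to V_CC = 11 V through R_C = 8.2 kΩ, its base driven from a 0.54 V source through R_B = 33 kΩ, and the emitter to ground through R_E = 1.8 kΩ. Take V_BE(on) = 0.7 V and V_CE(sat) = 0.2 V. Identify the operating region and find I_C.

V_BB = 0.54 V ≤ V_BE(on) = 0.7 V, so the base-emitter junction is not forward biased.
The transistor is in cutoff: I_B = I_C = 0.

cutoff; I_C ≈ 0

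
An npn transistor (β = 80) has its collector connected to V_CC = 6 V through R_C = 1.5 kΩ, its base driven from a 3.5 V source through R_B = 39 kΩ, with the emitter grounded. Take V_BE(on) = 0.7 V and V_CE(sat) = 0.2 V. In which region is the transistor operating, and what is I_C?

saturation; I_C ≈ 3.9 mA

Assume active: I_B = (3.5 − 0.7)/39 = 0.0718 mA, giving I_C = β·I_B = 5.74 mA.
But then V_CE = 6 − 5.74×1.5 = -2.62 V < V_CE(sat) = 0.2 V — impossible in the active region.
So the transistor is saturated. With V_CE = 0.2 V, I_C = (V_CC − 0.2)/R_C = 5.8/1.5 = 3.87 mA.
Check: β·I_B = 5.74 mA > I_C = 3.87 mA, confirming saturation.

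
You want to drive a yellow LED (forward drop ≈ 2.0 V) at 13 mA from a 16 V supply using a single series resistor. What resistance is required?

The resistor drops V_S − V_D = 16 − 2.0 = 14 V at 13 mA.
R = 14 V / 13 mA = 1.08 kΩ.

R ≈ 1.1 kΩ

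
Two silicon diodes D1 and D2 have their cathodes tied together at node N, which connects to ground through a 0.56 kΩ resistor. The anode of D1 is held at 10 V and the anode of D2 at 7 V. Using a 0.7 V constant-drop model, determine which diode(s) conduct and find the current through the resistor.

Assume both conduct. Then node N would need to be at both 10−0.7 = 9.3 V and 7−0.7 = 6.3 V, which is impossible.
Assume only D1 conducts: V_N = 10 − 0.7 = 9.3 V, so I_R = 9.3/0.56 = 16.6 mA.
Check D2: its anode-to-cathode voltage is 7 − 9.3 = -2.3 V < 0.7 V, so it is off. The assumption is consistent.

Only D1 conducts; I_R ≈ 17 mA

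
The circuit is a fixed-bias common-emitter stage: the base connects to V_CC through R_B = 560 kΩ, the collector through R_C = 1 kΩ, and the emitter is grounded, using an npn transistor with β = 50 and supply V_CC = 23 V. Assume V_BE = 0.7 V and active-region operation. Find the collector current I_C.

I_C ≈ 2 mA

Base loop: V_CC = I_B·R_B + V_BE, so I_B = (23 − 0.7)/560 kΩ = 0.0398 mA.
In the active region I_C = β·I_B = 50 × 0.0398 = 1.99 mA.
Collector loop: V_CE = V_CC − I_C·R_C = 23 − 1.99×1 = 21 V.
Since V_CE = 21 V > V_CE(sat) ≈ 0.2 V, the transistor is in the active region as assumed.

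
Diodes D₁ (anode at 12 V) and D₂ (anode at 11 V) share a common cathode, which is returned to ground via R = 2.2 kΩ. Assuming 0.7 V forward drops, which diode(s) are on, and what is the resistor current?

Only D₁ conducts; I_R ≈ 5.1 mA

Assume both conduct. Then node N would need to be at both 12−0.7 = 11.3 V and 11−0.7 = 10.3 V, which is impossible.
Assume only D₁ conducts: V_N = 12 − 0.7 = 11.3 V, so I_R = 11.3/2.2 = 5.14 mA.
Check D₂: its anode-to-cathode voltage is 11 − 11.3 = -0.3 V < 0.7 V, so it is off. The assumption is consistent.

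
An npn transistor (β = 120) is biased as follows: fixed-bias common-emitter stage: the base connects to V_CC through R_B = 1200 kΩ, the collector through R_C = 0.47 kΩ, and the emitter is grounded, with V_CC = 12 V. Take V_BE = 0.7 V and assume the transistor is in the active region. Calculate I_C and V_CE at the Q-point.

Base loop: V_CC = I_B·R_B + V_BE, so I_B = (12 − 0.7)/1200 kΩ = 0.00942 mA.
In the active region I_C = β·I_B = 120 × 0.00942 = 1.13 mA.
Collector loop: V_CE = V_CC − I_C·R_C = 12 − 1.13×0.47 = 11.5 V.
Since V_CE = 11.5 V > V_CE(sat) ≈ 0.2 V, the transistor is in the active region as assumed.

I_C ≈ 1.1 mA, V_CE ≈ 11 V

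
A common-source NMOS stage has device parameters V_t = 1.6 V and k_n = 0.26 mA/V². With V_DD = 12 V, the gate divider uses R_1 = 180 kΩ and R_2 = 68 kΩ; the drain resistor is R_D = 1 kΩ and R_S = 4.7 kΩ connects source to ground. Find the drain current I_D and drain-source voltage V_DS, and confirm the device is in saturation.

I_D ≈ 0.14 mA, V_DS ≈ 11 V

V_G = V_DD·R_2/(R_1+R_2) = 12×68/248 = 3.29 V.
Assume saturation: I_D = (k_n/2)(V_GS − V_t)² with V_GS = V_G − I_D·R_S = 3.29 − 4.7·I_D.
Substituting gives 2.87·I_D² − 3.07·I_D + 0.371 = 0, with roots I_D = 0.139 or 0.928 mA.
The root I_D = 0.928 mA gives V_GS = -1.07 V ≤ V_t, so take I_D = 0.139 mA.
Then V_GS = 2.64 V and V_DS = V_DD − I_D(R_D+R_S) = 12 − 0.139×5.7 = 11.2 V.
Saturation requires V_DS ≥ V_GS − V_t = 1.04 V; 11.2 ≥ 1.04 ✓.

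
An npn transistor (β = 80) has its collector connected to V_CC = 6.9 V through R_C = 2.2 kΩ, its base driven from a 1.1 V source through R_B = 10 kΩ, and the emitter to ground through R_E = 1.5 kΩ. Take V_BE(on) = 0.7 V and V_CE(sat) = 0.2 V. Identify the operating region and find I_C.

active; I_C ≈ 0.24 mA

Assume active. Base-emitter loop: I_B = (V_BB − V_BE)/(R_B + (β+1)R_E) = (1.1 − 0.7)/(10 + 81×1.5) = 0.00304 mA.
I_C = β·I_B = 80×0.00304 = 0.243 mA.
V_CE = V_CC − I_C·R_C − I_E·R_E = 6.9 − 0.243×2.2 − 0.246×1.5 = 6 V > V_CE(sat), so the active-region assumption holds.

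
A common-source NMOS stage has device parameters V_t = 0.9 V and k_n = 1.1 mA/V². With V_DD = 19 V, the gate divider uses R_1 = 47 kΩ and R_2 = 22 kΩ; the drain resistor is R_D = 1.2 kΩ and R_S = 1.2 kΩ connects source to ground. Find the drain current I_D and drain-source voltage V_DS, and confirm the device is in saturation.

V_G = V_DD·R_2/(R_1+R_2) = 19×22/69 = 6.06 V.
Assume saturation: I_D = (k_n/2)(V_GS − V_t)² with V_GS = V_G − I_D·R_S = 6.06 − 1.2·I_D.
Substituting gives 0.792·I_D² − 7.81·I_D + 14.6 = 0, with roots I_D = 2.52 or 7.34 mA.
The root I_D = 7.34 mA gives V_GS = -2.75 V ≤ V_t, so take I_D = 2.52 mA.
Then V_GS = 3.04 V and V_DS = V_DD − I_D(R_D+R_S) = 19 − 2.52×2.4 = 13 V.
Saturation requires V_DS ≥ V_GS − V_t = 2.14 V; 13 ≥ 2.14 ✓.

I_D ≈ 2.5 mA, V_DS ≈ 13 V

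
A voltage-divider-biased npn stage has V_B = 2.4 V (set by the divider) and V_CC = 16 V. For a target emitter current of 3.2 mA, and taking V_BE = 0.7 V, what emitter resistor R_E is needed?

V_E = V_B − V_BE = 2.4 − 0.7 = 1.7 V.
R_E = V_E / I_E = 1.7 / 3.2 = 0.531 kΩ.

R_E ≈ 0.53 kΩ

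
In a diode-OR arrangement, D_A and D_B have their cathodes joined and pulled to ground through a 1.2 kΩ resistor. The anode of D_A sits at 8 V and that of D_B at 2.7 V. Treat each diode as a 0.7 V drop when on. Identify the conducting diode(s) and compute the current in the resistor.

Only D_A conducts; I_R ≈ 6.1 mA

Assume both conduct. Then node N would need to be at both 8−0.7 = 7.3 V and 2.7−0.7 = 2 V, which is impossible.
Assume only D_A conducts: V_N = 8 − 0.7 = 7.3 V, so I_R = 7.3/1.2 = 6.08 mA.
Check D_B: its anode-to-cathode voltage is 2.7 − 7.3 = -4.6 V < 0.7 V, so it is off. The assumption is consistent.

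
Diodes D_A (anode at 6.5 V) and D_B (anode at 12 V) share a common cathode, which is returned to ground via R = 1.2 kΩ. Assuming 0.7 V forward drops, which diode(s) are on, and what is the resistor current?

Only D_B conducts; I_R ≈ 9.4 mA

Assume both conduct. Then node N would need to be at both 6.5−0.7 = 5.8 V and 12−0.7 = 11.3 V, which is impossible.
Assume only D_B conducts: V_N = 12 − 0.7 = 11.3 V, so I_R = 11.3/1.2 = 9.42 mA.
Check D_A: its anode-to-cathode voltage is 6.5 − 11.3 = -4.8 V < 0.7 V, so it is off. The assumption is consistent.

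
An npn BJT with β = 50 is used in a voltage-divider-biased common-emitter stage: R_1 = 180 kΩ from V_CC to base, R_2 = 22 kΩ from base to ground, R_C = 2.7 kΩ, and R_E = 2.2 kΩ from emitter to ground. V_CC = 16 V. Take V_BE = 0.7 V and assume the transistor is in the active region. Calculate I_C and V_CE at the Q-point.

Thevenize the base divider: V_Th = V_CC·R_2/(R_1+R_2) = 16×22/202 = 1.74 V, R_Th = R_1‖R_2 = 19.6 kΩ.
Base-emitter loop: V_Th = I_B·R_Th + V_BE + (β+1)I_B·R_E, so I_B = (1.74 − 0.7) / (19.6 + 51×2.2) = 0.00791 mA.
I_C = β·I_B = 50×0.00791 = 0.396 mA, and I_E = (β+1)I_B = 0.403 mA.
V_CE = V_CC − I_C·R_C − I_E·R_E = 16 − 0.396×2.7 − 0.403×2.2 = 14 V.
V_CE = 14 V > 0.2 V confirms active-region operation.

I_C ≈ 0.4 mA, V_CE ≈ 14 V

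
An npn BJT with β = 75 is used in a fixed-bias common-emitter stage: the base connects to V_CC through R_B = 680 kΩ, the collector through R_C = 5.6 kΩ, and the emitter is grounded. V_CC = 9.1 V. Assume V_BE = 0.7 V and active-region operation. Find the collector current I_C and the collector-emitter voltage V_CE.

Base loop: V_CC = I_B·R_B + V_BE, so I_B = (9.1 − 0.7)/680 kΩ = 0.0124 mA.
In the active region I_C = β·I_B = 75 × 0.0124 = 0.926 mA.
Collector loop: V_CE = V_CC − I_C·R_C = 9.1 − 0.926×5.6 = 3.91 V.
Since V_CE = 3.91 V > V_CE(sat) ≈ 0.2 V, the transistor is in the active region as assumed.

I_C ≈ 0.93 mA, V_CE ≈ 3.9 V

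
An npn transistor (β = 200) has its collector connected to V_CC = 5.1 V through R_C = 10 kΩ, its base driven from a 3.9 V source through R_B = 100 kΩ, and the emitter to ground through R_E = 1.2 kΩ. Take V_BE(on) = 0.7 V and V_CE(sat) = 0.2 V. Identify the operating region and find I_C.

Assume active: I_B = (3.9 − 0.7)/(100 + 201×1.2) = 0.00938 mA, I_C = β·I_B = 1.88 mA.
Then V_CE = 5.1 − 1.88×10 − 1.89×1.2 = -15.9 V < 0.2 V — the active assumption fails.
Re-solve with V_CE = 0.2 V. KCL at the emitter: V_E/R_E = (V_BB−0.7−V_E)/R_B + (V_CC−0.2−V_E)/R_C, giving V_E = 0.553 V.
I_C = (V_CC − 0.2 − V_E)/R_C = (4.9 − 0.553)/10 = 0.435 mA.
Check: I_B = (3.2 − 0.553)/100 = 0.0265 mA, and β·I_B = 5.29 mA > I_C, confirming saturation.

saturation; I_C ≈ 0.43 mA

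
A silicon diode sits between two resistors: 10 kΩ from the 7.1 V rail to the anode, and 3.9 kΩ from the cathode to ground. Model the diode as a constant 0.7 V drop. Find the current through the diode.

I ≈ 0.46 mA

The two resistors are in series with the diode, so KVL gives 7.1 = I·10 + 0.7 + I·3.9.
I = (7.1 − 0.7) / (10 + 3.9) kΩ = 6.4 / 13.9 = 0.46 mA.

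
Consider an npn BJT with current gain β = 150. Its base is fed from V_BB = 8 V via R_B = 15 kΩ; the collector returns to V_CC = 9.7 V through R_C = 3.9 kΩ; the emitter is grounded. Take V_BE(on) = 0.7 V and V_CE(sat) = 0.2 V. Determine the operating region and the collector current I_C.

saturation; I_C ≈ 2.4 mA

Assume active: I_B = (8 − 0.7)/15 = 0.487 mA, giving I_C = β·I_B = 73 mA.
But then V_CE = 9.7 − 73×3.9 = -275 V < V_CE(sat) = 0.2 V — impossible in the active region.
So the transistor is saturated. With V_CE = 0.2 V, I_C = (V_CC − 0.2)/R_C = 9.5/3.9 = 2.44 mA.
Check: β·I_B = 73 mA > I_C = 2.44 mA, confirming saturation.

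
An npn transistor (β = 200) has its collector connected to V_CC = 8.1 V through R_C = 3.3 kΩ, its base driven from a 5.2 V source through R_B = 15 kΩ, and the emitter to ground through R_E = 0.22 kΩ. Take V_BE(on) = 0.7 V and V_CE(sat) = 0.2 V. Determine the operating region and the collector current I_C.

saturation; I_C ≈ 2.2 mA

Assume active: I_B = (5.2 − 0.7)/(15 + 201×0.22) = 0.076 mA, I_C = β·I_B = 15.2 mA.
Then V_CE = 8.1 − 15.2×3.3 − 15.3×0.22 = -45.4 V < 0.2 V — the active assumption fails.
Re-solve with V_CE = 0.2 V. KCL at the emitter: V_E/R_E = (V_BB−0.7−V_E)/R_B + (V_CC−0.2−V_E)/R_C, giving V_E = 0.548 V.
I_C = (V_CC − 0.2 − V_E)/R_C = (7.9 − 0.548)/3.3 = 2.23 mA.
Check: I_B = (4.5 − 0.548)/15 = 0.263 mA, and β·I_B = 52.7 mA > I_C, confirming saturation.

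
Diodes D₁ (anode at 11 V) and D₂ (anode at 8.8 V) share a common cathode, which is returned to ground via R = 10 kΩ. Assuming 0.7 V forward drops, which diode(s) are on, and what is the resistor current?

Assume both conduct. Then node N would need to be at both 11−0.7 = 10.3 V and 8.8−0.7 = 8.1 V, which is impossible.
Assume only D₁ conducts: V_N = 11 − 0.7 = 10.3 V, so I_R = 10.3/10 = 1.03 mA.
Check D₂: its anode-to-cathode voltage is 8.8 − 10.3 = -1.5 V < 0.7 V, so it is off. The assumption is consistent.

Only D₁ conducts; I_R ≈ 1 mA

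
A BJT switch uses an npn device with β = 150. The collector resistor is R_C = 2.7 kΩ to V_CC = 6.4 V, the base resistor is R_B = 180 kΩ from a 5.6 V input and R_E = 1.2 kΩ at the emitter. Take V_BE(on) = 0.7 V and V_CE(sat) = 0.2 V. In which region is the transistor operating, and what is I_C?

saturation; I_C ≈ 1.6 mA

Assume active: I_B = (5.6 − 0.7)/(180 + 151×1.2) = 0.0136 mA, I_C = β·I_B = 2.03 mA.
Then V_CE = 6.4 − 2.03×2.7 − 2.05×1.2 = -1.55 V < 0.2 V — the active assumption fails.
Re-solve with V_CE = 0.2 V. KCL at the emitter: V_E/R_E = (V_BB−0.7−V_E)/R_B + (V_CC−0.2−V_E)/R_C, giving V_E = 1.92 V.
I_C = (V_CC − 0.2 − V_E)/R_C = (6.2 − 1.92)/2.7 = 1.58 mA.
Check: I_B = (4.9 − 1.92)/180 = 0.0165 mA, and β·I_B = 2.48 mA > I_C, confirming saturation.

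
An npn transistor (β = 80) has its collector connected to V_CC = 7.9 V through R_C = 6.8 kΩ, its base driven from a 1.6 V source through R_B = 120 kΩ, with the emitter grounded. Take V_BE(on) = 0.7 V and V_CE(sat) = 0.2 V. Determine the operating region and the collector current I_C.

active; I_C ≈ 0.6 mA

Assume active. Base-emitter loop: I_B = (V_BB − V_BE)/R_B = (1.6 − 0.7)/120 = 0.0075 mA.
I_C = β·I_B = 80×0.0075 = 0.6 mA.
V_CE = V_CC − I_C·R_C = 7.9 − 0.6×6.8 = 3.82 V > V_CE(sat), so the active-region assumption holds.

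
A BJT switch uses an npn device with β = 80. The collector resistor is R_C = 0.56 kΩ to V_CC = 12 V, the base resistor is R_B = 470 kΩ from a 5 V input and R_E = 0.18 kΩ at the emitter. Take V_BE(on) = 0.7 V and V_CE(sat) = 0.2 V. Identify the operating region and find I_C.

active; I_C ≈ 0.71 mA

Assume active. Base-emitter loop: I_B = (V_BB − V_BE)/(R_B + (β+1)R_E) = (5 − 0.7)/(470 + 81×0.18) = 0.00887 mA.
I_C = β·I_B = 80×0.00887 = 0.71 mA.
V_CE = V_CC − I_C·R_C − I_E·R_E = 12 − 0.71×0.56 − 0.719×0.18 = 11.5 V > V_CE(sat), so the active-region assumption holds.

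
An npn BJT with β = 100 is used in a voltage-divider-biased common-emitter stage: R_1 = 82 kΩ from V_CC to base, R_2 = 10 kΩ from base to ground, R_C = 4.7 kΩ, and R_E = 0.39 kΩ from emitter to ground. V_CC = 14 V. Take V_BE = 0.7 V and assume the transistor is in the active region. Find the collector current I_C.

I_C ≈ 1.7 mA

Thevenize the base divider: V_Th = V_CC·R_2/(R_1+R_2) = 14×10/92 = 1.52 V, R_Th = R_1‖R_2 = 8.91 kΩ.
Base-emitter loop: V_Th = I_B·R_Th + V_BE + (β+1)I_B·R_E, so I_B = (1.52 − 0.7) / (8.91 + 101×0.39) = 0.017 mA.
I_C = β·I_B = 100×0.017 = 1.7 mA, and I_E = (β+1)I_B = 1.72 mA.
V_CE = V_CC − I_C·R_C − I_E·R_E = 14 − 1.7×4.7 − 1.72×0.39 = 5.33 V.
V_CE = 5.33 V > 0.2 V confirms active-region operation.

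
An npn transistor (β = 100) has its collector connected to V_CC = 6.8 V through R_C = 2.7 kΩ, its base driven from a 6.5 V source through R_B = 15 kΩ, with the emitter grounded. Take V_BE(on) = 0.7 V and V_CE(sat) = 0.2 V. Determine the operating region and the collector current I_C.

saturation; I_C ≈ 2.4 mA

Assume active: I_B = (6.5 − 0.7)/15 = 0.387 mA, giving I_C = β·I_B = 38.7 mA.
But then V_CE = 6.8 − 38.7×2.7 = -97.6 V < V_CE(sat) = 0.2 V — impossible in the active region.
So the transistor is saturated. With V_CE = 0.2 V, I_C = (V_CC − 0.2)/R_C = 6.6/2.7 = 2.44 mA.
Check: β·I_B = 38.7 mA > I_C = 2.44 mA, confirming saturation.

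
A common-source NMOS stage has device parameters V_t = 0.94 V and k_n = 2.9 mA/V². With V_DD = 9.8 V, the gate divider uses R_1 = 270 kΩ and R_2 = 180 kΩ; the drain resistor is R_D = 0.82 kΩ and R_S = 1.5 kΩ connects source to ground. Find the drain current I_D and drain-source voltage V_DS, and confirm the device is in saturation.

V_G = V_DD·R_2/(R_1+R_2) = 9.8×180/450 = 3.92 V.
Assume saturation: I_D = (k_n/2)(V_GS − V_t)² with V_GS = V_G − I_D·R_S = 3.92 − 1.5·I_D.
Substituting gives 3.26·I_D² − 14·I_D + 12.9 = 0, with roots I_D = 1.34 or 2.94 mA.
The root I_D = 2.94 mA gives V_GS = -0.483 V ≤ V_t, so take I_D = 1.34 mA.
Then V_GS = 1.9 V and V_DS = V_DD − I_D(R_D+R_S) = 9.8 − 1.34×2.32 = 6.68 V.
Saturation requires V_DS ≥ V_GS − V_t = 0.963 V; 6.68 ≥ 0.963 ✓.

I_D ≈ 1.3 mA, V_DS ≈ 6.7 V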